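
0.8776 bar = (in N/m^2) 8.776e+04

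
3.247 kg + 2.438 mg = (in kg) 3.247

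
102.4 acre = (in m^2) 4.144e+05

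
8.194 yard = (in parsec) 2.428e-16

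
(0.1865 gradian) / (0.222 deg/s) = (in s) 0.7561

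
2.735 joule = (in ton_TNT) 6.537e-10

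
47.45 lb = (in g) 2.152e+04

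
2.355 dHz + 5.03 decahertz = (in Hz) 50.54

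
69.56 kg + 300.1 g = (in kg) 69.86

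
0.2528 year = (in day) 92.27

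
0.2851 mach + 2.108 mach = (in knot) 1584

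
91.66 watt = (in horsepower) 0.1229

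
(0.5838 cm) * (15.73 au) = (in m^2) 1.374e+10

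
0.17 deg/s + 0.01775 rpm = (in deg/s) 0.2765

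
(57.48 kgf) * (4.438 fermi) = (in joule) 2.502e-12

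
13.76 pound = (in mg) 6.241e+06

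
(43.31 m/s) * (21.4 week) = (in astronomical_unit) 0.003747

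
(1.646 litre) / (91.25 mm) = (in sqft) 0.1942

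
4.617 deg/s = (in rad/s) 0.08058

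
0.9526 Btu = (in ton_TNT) 2.402e-07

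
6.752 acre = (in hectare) 2.732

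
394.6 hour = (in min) 2.368e+04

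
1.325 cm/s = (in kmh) 0.0477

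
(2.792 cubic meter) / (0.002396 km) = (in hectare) 0.0001165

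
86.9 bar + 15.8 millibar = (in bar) 86.92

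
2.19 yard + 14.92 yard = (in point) 4.435e+04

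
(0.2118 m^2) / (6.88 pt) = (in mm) 8.726e+04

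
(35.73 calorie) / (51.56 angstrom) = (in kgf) 2.957e+09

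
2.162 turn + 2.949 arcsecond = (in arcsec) 2.802e+06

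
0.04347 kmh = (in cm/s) 1.208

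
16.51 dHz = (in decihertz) 16.51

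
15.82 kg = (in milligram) 1.582e+07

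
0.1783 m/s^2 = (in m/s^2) 0.1783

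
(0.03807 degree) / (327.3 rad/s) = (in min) 3.383e-08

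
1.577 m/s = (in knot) 3.065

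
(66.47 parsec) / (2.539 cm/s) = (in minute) 1.346e+18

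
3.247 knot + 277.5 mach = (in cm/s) 9.449e+06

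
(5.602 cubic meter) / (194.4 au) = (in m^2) 1.926e-13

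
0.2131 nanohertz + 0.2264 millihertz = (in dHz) 0.002264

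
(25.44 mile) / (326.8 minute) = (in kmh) 7.517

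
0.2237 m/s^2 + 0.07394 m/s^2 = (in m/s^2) 0.2976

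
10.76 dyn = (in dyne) 10.76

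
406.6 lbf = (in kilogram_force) 184.4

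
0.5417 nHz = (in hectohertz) 5.417e-12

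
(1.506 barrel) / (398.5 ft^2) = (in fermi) 6.467e+12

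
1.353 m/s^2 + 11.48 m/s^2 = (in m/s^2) 12.83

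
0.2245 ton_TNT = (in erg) 9.393e+15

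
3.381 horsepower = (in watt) 2521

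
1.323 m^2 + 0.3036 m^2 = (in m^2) 1.627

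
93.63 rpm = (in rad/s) 9.805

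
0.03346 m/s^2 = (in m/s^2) 0.03346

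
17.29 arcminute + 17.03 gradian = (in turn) 0.04338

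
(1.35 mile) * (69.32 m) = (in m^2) 1.506e+05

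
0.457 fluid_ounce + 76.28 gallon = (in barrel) 1.816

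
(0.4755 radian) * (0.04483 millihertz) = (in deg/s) 0.001221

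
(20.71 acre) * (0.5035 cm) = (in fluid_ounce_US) 1.427e+07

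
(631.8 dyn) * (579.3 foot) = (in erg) 1.116e+07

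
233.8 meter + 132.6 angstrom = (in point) 6.627e+05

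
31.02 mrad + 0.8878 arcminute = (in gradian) 1.991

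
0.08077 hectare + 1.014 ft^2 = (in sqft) 8695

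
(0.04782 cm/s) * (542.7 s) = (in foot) 0.8514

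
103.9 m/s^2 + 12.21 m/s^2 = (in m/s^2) 116.1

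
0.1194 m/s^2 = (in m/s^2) 0.1194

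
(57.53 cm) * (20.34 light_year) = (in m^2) 1.107e+17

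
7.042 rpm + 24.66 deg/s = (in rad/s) 1.168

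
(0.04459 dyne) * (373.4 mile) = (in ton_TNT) 6.404e-11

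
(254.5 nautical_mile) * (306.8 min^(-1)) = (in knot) 4.685e+06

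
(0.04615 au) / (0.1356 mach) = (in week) 247.2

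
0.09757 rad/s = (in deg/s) 5.59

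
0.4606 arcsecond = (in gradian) 0.0001422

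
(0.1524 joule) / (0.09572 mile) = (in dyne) 98.93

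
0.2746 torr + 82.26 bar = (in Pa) 8.226e+06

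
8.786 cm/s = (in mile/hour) 0.1965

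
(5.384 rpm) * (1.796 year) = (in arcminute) 1.098e+11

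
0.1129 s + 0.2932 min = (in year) 5.614e-07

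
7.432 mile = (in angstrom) 1.196e+14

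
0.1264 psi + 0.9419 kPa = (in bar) 0.01813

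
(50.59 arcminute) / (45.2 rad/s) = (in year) 1.032e-11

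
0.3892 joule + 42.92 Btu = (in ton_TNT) 1.082e-05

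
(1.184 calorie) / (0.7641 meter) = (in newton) 6.483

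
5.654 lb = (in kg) 2.565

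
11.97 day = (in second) 1.034e+06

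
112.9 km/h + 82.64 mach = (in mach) 82.73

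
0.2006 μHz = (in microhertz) 0.2006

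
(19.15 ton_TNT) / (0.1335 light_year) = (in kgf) 6.469e-06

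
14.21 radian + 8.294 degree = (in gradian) 913.9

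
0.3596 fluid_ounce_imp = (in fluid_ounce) 0.3455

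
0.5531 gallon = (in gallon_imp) 0.4606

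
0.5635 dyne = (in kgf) 5.746e-07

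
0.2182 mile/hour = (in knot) 0.1896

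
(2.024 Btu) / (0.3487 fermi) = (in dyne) 6.124e+23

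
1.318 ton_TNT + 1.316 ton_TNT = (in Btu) 1.045e+07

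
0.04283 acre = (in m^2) 173.3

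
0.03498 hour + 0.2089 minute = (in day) 0.001603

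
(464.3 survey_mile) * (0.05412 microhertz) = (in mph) 0.09046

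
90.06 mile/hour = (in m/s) 40.26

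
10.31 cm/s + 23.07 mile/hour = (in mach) 0.03059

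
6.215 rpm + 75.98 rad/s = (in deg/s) 4391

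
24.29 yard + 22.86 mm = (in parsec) 7.205e-16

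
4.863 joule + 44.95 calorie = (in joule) 192.9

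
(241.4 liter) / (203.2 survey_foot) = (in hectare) 3.898e-07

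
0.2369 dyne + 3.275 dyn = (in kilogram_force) 3.581e-06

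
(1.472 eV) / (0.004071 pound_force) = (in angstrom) 1.302e-07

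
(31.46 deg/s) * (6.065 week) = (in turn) 3.206e+05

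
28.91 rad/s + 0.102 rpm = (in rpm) 276.2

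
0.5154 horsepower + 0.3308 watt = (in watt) 384.7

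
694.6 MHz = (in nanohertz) 6.946e+17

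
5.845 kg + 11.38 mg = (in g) 5845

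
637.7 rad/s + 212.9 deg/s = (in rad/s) 641.4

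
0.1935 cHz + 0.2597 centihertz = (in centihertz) 0.4532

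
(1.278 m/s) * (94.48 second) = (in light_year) 1.276e-14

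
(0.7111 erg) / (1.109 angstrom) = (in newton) 641.2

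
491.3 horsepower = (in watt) 3.664e+05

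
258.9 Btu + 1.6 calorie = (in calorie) 6.529e+04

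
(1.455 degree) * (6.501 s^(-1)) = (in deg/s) 9.459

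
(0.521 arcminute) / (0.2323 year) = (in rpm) 1.976e-10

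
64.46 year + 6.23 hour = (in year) 64.46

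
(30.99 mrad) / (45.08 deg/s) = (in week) 6.513e-08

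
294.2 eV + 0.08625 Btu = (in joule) 91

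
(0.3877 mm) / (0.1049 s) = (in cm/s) 0.3696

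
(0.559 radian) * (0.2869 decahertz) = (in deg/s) 91.89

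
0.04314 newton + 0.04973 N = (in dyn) 9287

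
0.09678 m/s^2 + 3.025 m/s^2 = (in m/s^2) 3.122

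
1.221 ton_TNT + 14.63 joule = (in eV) 3.189e+28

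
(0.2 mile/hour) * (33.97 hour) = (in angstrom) 1.093e+14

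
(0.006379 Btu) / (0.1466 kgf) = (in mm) 4681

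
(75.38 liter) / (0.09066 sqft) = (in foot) 29.36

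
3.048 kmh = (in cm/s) 84.67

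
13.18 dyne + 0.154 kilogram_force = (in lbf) 0.3395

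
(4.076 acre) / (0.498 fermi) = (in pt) 9.389e+22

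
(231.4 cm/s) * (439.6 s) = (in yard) 1112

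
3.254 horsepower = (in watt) 2427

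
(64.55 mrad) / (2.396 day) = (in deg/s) 1.787e-05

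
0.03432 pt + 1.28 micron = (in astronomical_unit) 8.949e-17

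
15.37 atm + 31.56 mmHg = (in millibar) 1.562e+04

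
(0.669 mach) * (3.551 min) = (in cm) 4.853e+06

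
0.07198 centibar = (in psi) 0.01044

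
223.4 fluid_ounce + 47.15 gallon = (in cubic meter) 0.1851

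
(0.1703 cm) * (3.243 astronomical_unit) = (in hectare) 8.262e+04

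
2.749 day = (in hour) 65.98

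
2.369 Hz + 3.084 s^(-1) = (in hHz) 0.05453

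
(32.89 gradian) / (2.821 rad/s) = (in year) 5.807e-09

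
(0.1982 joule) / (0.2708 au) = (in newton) 4.892e-12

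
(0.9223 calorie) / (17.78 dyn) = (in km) 21.7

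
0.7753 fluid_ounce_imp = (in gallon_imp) 0.004846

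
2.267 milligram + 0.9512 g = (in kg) 0.0009535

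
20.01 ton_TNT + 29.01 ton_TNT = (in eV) 1.28e+30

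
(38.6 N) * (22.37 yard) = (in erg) 7.896e+09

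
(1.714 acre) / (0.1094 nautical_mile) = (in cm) 3423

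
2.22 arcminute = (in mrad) 0.6458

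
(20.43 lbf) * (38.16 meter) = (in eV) 2.164e+22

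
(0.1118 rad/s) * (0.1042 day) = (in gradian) 6.408e+04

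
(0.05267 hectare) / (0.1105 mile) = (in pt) 8396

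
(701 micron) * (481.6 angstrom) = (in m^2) 3.376e-11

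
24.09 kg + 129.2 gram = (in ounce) 854.3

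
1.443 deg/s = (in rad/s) 0.02519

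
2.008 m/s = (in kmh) 7.229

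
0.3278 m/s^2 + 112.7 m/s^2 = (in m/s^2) 113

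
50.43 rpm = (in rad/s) 5.281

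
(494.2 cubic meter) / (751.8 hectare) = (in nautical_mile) 3.549e-08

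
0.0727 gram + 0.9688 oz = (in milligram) 2.754e+04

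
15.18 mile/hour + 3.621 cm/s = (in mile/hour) 15.26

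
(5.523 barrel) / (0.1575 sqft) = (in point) 1.701e+05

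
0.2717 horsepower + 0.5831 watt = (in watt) 203.2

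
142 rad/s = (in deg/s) 8136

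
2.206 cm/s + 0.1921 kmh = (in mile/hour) 0.1687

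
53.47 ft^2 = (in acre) 0.001228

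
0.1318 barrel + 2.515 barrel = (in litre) 420.8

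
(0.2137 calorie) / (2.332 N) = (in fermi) 3.834e+14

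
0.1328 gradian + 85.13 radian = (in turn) 13.55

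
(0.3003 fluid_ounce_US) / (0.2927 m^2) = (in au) 2.028e-16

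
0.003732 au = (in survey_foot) 1.832e+09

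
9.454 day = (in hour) 226.9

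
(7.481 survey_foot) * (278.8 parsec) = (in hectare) 1.962e+15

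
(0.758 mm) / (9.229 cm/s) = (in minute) 0.0001369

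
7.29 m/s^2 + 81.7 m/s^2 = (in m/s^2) 88.99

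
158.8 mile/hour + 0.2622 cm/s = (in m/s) 70.99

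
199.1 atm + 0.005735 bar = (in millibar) 2.017e+05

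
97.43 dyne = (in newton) 0.0009743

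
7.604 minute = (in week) 0.0007544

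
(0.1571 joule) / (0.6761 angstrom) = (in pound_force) 5.224e+08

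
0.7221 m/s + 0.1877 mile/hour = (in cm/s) 80.6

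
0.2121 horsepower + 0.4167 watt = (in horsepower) 0.2127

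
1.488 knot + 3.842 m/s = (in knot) 8.956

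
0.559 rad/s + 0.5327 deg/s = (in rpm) 5.427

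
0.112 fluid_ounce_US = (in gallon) 0.000875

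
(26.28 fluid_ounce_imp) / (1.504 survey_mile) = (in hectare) 3.085e-11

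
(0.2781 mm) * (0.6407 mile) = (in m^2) 0.2868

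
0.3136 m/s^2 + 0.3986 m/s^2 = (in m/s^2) 0.7122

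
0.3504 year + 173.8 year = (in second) 5.492e+09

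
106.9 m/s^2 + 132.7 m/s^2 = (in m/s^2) 239.6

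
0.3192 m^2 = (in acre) 7.888e-05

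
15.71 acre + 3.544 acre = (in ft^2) 8.387e+05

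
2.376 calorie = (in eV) 6.205e+19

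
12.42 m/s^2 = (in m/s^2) 12.42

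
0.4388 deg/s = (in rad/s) 0.007659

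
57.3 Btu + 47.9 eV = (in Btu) 57.3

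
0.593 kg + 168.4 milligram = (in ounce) 20.92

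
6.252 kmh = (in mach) 0.0051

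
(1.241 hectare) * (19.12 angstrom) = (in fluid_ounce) 0.8023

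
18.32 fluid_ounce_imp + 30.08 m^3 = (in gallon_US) 7946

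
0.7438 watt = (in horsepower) 0.0009975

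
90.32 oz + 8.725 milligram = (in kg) 2.561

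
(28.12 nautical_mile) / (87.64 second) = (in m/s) 594.2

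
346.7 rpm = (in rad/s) 36.31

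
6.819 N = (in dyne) 6.819e+05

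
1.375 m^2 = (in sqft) 14.8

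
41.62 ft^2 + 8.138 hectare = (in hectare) 8.138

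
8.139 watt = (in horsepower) 0.01091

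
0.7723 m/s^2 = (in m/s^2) 0.7723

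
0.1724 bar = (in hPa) 172.4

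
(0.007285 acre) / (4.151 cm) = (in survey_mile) 0.4413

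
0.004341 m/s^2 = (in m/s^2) 0.004341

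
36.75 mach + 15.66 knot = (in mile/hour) 2.801e+04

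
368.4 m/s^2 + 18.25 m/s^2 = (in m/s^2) 386.6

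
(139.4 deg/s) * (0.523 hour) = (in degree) 2.625e+05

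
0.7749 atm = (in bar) 0.7852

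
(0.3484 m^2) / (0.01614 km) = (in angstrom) 2.159e+08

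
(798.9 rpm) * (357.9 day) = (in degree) 1.482e+11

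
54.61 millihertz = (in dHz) 0.5461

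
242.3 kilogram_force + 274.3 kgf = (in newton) 5066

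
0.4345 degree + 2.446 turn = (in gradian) 978.9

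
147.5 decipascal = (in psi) 0.002139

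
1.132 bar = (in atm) 1.117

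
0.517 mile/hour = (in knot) 0.4493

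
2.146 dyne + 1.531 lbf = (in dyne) 6.81e+05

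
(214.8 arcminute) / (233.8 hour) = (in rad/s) 7.424e-08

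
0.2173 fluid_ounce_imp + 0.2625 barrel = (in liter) 41.74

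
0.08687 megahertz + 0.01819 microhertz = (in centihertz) 8.687e+06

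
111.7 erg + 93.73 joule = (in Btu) 0.08884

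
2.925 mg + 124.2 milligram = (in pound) 0.0002803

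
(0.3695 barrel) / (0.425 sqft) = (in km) 0.001488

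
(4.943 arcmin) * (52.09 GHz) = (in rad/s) 7.49e+07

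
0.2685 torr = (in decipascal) 358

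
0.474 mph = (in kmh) 0.7628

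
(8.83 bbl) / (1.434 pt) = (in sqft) 2.987e+04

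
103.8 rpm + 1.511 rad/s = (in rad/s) 12.38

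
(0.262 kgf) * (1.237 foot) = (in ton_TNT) 2.315e-10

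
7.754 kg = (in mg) 7.754e+06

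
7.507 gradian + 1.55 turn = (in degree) 564.8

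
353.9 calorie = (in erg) 1.481e+10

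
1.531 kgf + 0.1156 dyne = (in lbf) 3.375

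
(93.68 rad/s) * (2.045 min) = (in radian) 1.149e+04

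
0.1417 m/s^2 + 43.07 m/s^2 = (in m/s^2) 43.21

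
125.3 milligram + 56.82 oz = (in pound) 3.552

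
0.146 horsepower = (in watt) 108.9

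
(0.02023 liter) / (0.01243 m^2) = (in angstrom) 1.628e+07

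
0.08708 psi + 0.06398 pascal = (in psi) 0.08709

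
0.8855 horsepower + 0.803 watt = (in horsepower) 0.8866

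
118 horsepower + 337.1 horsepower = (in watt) 3.394e+05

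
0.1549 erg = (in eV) 9.668e+10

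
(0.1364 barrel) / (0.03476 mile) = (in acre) 9.579e-08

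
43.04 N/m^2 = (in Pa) 43.04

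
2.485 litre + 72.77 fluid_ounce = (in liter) 4.637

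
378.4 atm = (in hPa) 3.834e+05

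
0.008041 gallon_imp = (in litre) 0.03656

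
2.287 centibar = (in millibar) 22.87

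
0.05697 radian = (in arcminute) 195.8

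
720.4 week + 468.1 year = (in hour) 4.222e+06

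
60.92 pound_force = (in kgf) 27.63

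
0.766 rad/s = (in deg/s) 43.89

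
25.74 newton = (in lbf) 5.787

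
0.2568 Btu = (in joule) 270.9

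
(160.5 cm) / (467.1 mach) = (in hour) 2.803e-09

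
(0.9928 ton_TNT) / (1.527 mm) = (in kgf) 2.774e+11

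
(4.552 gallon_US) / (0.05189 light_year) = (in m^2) 3.51e-17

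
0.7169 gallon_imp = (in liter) 3.259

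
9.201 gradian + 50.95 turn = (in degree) 1.835e+04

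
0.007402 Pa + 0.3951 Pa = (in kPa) 0.0004025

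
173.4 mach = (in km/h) 2.126e+05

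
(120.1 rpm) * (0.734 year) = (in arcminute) 1.001e+12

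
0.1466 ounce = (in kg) 0.004156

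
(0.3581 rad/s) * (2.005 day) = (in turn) 9873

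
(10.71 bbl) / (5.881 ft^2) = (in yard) 3.408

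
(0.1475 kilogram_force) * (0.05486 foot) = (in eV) 1.51e+17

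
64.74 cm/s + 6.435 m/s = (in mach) 0.0208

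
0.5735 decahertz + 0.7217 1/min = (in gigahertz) 5.747e-09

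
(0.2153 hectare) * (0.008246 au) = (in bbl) 1.671e+13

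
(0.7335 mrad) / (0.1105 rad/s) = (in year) 2.105e-10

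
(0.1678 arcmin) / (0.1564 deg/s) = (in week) 2.957e-08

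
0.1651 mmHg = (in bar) 0.0002201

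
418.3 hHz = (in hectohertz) 418.3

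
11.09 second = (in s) 11.09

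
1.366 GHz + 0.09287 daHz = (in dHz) 1.366e+10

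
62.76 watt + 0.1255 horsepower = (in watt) 156.3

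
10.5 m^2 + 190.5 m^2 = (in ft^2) 2164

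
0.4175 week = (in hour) 70.14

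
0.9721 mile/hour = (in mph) 0.9721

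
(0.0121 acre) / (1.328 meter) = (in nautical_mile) 0.01991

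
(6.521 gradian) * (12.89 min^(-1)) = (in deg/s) 1.261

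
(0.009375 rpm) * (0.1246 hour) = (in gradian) 28.03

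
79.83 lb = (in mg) 3.621e+07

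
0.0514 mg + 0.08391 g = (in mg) 83.96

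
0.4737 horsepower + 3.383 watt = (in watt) 356.6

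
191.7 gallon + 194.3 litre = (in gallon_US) 243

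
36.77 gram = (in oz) 1.297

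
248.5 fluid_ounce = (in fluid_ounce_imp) 258.6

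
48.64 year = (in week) 2536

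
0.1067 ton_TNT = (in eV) 2.786e+27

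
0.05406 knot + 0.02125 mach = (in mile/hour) 16.25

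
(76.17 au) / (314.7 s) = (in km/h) 1.304e+11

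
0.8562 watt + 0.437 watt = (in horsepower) 0.001734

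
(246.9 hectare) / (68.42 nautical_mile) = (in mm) 1.948e+04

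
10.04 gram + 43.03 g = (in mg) 5.307e+04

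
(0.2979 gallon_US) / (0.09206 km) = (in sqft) 0.0001319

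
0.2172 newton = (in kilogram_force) 0.02215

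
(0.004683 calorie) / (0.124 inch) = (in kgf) 0.6344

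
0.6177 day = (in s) 5.337e+04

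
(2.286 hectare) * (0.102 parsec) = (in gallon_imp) 1.583e+22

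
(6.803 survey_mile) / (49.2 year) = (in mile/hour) 1.578e-05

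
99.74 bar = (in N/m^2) 9.974e+06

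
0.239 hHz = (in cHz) 2390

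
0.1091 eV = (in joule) 1.748e-20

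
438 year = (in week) 2.284e+04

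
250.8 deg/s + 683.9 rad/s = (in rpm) 6573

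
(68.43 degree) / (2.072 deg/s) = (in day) 0.0003822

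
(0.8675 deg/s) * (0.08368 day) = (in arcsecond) 2.258e+07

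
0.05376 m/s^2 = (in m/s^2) 0.05376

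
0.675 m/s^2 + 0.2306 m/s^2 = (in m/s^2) 0.9056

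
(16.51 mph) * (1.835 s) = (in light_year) 1.432e-15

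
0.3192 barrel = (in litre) 50.75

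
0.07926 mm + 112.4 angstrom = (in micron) 79.27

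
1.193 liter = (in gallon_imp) 0.2624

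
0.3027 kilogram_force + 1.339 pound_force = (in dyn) 8.925e+05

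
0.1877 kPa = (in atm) 0.001852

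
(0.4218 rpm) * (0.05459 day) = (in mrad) 2.083e+05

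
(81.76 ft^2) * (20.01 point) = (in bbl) 0.3373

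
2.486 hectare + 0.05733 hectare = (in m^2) 2.543e+04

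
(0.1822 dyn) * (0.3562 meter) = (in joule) 6.49e-07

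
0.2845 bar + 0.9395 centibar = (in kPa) 29.39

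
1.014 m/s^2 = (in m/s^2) 1.014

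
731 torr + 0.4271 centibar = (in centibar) 97.89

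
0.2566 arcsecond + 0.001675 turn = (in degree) 0.6031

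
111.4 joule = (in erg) 1.114e+09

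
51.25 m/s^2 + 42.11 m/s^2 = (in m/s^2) 93.36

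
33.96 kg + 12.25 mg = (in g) 3.396e+04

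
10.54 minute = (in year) 2.005e-05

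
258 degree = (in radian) 4.503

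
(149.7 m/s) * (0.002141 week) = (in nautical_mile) 104.7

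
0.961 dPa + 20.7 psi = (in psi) 20.7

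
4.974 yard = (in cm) 454.8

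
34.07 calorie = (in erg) 1.425e+09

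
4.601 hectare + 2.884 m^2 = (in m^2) 4.601e+04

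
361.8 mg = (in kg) 0.0003618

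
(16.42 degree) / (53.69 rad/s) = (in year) 1.693e-10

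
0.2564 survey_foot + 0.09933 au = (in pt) 4.212e+13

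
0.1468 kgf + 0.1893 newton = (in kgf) 0.1661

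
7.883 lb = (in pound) 7.883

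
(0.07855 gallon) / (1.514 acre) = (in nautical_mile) 2.62e-11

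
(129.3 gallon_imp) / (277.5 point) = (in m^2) 6.004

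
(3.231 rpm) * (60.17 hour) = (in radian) 7.329e+04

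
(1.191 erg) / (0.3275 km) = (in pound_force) 8.175e-11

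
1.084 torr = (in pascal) 144.5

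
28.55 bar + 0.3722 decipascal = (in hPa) 2.855e+04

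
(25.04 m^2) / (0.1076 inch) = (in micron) 9.162e+09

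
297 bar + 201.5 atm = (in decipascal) 5.012e+08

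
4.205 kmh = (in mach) 0.00343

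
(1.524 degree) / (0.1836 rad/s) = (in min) 0.002415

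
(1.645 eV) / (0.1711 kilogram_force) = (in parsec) 5.09e-36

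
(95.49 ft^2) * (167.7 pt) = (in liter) 524.8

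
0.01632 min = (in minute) 0.01632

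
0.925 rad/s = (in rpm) 8.833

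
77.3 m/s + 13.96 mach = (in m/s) 4831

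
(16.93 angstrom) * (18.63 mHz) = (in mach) 9.263e-14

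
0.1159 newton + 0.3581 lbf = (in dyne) 1.709e+05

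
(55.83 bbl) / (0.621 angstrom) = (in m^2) 1.429e+11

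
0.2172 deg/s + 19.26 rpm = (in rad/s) 2.021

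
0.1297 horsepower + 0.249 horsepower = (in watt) 282.4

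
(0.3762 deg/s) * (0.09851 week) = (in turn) 62.26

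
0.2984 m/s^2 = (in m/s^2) 0.2984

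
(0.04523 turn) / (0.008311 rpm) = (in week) 0.0005399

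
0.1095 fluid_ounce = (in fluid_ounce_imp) 0.114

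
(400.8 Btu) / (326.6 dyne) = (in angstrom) 1.295e+18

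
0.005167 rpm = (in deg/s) 0.031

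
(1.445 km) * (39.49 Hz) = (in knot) 1.109e+05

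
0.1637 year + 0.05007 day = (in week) 8.543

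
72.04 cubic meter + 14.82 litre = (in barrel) 453.2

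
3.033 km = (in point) 8.597e+06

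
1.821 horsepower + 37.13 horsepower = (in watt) 2.905e+04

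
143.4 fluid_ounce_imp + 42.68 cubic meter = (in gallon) 1.128e+04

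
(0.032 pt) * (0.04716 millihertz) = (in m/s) 5.324e-10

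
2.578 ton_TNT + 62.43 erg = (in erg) 1.079e+17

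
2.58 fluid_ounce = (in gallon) 0.02016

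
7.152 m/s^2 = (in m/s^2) 7.152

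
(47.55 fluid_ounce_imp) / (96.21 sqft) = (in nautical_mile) 8.162e-08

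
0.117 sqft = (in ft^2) 0.117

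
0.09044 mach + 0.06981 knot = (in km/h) 111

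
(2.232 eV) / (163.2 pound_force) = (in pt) 1.396e-18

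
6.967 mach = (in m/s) 2372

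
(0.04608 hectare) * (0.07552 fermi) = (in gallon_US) 9.193e-12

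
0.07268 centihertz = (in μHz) 726.8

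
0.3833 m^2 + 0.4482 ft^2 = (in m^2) 0.4249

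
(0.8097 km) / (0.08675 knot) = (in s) 1.814e+04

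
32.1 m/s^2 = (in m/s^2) 32.1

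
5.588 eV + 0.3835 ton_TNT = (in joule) 1.605e+09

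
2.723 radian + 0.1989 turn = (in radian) 3.973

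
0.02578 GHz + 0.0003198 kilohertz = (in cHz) 2.578e+09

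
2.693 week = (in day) 18.85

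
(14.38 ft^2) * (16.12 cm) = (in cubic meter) 0.2154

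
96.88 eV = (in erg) 1.552e-10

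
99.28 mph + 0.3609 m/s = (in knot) 86.97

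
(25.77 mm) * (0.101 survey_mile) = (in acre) 0.001035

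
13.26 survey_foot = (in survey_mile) 0.002511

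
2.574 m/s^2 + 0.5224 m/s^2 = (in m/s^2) 3.096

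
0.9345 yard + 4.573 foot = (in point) 6373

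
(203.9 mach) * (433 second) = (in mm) 3.006e+10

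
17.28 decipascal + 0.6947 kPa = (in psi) 0.101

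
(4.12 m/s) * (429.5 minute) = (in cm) 1.062e+07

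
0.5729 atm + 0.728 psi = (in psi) 9.147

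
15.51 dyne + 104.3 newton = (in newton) 104.3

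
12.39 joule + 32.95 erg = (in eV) 7.733e+19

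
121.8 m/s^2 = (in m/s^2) 121.8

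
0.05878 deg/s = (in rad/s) 0.001026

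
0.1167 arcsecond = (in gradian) 3.602e-05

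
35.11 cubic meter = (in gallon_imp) 7723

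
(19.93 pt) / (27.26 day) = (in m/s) 2.985e-09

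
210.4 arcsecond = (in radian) 0.00102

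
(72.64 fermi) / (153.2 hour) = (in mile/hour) 2.946e-19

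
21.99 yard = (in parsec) 6.516e-16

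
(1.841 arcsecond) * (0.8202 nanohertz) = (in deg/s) 4.194e-13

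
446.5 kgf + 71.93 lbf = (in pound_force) 1056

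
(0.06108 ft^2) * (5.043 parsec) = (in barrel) 5.554e+15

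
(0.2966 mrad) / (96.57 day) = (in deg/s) 2.037e-09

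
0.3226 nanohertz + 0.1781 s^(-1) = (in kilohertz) 0.0001781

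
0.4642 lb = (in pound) 0.4642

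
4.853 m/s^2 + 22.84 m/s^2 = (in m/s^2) 27.69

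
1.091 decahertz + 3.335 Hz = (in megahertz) 1.425e-05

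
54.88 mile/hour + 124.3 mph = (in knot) 155.7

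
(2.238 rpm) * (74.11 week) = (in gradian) 6.687e+08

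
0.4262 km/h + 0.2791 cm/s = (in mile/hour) 0.2711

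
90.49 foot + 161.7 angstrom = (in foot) 90.49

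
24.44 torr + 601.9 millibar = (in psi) 9.202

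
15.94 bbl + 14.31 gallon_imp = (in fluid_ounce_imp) 9.148e+04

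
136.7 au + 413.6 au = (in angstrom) 8.232e+23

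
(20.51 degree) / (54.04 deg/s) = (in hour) 0.0001054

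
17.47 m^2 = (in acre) 0.004317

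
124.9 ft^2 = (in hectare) 0.00116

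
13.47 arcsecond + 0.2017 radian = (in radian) 0.2018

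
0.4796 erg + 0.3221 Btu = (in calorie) 81.22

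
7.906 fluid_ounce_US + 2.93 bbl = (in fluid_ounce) 1.576e+04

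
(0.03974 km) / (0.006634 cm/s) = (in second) 5.99e+05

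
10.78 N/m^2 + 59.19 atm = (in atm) 59.19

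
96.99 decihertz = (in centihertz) 969.9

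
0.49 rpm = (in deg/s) 2.94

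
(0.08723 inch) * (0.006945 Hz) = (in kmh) 5.54e-05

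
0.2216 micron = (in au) 1.481e-18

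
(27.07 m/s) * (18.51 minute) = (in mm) 3.006e+07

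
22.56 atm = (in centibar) 2286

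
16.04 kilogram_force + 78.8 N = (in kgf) 24.08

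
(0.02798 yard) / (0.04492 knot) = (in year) 3.511e-08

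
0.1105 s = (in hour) 3.069e-05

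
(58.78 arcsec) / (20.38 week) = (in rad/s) 2.312e-11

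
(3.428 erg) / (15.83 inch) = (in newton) 8.526e-07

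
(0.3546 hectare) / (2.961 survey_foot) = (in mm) 3.929e+06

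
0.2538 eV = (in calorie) 9.719e-21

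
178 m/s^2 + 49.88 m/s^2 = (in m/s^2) 227.9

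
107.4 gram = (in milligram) 1.074e+05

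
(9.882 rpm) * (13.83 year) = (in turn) 7.183e+07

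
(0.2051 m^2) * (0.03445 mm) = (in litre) 0.007066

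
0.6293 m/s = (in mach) 0.001848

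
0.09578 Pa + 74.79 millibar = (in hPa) 74.79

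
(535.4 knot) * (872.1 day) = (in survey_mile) 1.29e+07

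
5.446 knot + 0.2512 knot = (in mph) 6.556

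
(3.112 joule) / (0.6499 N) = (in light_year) 5.061e-16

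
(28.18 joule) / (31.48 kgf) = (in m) 0.09128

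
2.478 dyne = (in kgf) 2.527e-06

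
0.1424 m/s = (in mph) 0.3185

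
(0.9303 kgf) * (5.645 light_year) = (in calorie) 1.165e+17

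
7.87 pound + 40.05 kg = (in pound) 96.17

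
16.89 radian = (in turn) 2.688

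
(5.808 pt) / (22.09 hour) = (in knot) 5.008e-08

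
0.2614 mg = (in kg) 2.614e-07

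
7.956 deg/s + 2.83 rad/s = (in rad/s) 2.969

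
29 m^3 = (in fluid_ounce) 9.806e+05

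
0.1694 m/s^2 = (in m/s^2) 0.1694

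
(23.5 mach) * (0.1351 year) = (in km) 3.409e+07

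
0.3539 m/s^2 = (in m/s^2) 0.3539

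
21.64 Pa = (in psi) 0.003139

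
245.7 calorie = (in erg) 1.028e+10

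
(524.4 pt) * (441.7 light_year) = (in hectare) 7.731e+13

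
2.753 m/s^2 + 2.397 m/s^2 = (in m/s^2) 5.15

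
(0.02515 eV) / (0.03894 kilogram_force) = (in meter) 1.055e-20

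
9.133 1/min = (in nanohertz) 1.522e+08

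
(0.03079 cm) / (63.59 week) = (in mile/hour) 1.791e-11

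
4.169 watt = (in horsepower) 0.005591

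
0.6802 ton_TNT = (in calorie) 6.802e+08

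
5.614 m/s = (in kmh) 20.21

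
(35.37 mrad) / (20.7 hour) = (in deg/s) 2.719e-05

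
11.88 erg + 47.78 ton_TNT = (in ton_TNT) 47.78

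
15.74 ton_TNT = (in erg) 6.586e+17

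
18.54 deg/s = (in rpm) 3.09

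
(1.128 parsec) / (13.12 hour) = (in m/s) 7.369e+11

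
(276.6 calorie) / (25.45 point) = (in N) 1.289e+05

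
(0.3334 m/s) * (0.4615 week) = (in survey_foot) 3.053e+05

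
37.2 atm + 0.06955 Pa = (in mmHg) 2.827e+04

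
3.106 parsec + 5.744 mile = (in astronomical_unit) 6.407e+05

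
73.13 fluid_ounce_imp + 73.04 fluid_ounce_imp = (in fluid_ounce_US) 140.4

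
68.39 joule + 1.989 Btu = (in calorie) 517.9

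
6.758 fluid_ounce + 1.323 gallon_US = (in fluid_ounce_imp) 183.3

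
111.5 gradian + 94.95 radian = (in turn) 15.39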